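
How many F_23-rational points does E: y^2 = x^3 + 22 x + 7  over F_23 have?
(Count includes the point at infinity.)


For each x in F_23, count y with y^2 = x^3 + 22 x + 7 mod 23:
  x = 2: RHS = 13, y in [6, 17]  -> 2 point(s)
  x = 3: RHS = 8, y in [10, 13]  -> 2 point(s)
  x = 5: RHS = 12, y in [9, 14]  -> 2 point(s)
  x = 10: RHS = 8, y in [10, 13]  -> 2 point(s)
  x = 11: RHS = 16, y in [4, 19]  -> 2 point(s)
  x = 13: RHS = 6, y in [11, 12]  -> 2 point(s)
  x = 14: RHS = 0, y in [0]  -> 1 point(s)
  x = 15: RHS = 9, y in [3, 20]  -> 2 point(s)
  x = 16: RHS = 16, y in [4, 19]  -> 2 point(s)
  x = 17: RHS = 4, y in [2, 21]  -> 2 point(s)
  x = 18: RHS = 2, y in [5, 18]  -> 2 point(s)
  x = 19: RHS = 16, y in [4, 19]  -> 2 point(s)
  x = 20: RHS = 6, y in [11, 12]  -> 2 point(s)
  x = 21: RHS = 1, y in [1, 22]  -> 2 point(s)
Affine points: 27. Add the point at infinity: total = 28.

#E(F_23) = 28


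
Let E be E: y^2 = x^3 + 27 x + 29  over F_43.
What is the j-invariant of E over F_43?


Delta = -16(4 a^3 + 27 b^2) mod 43 = 11
-1728 * (4 a)^3 = -1728 * (4*27)^3 mod 43 = 42
j = 42 * 11^(-1) mod 43 = 39

j = 39 (mod 43)


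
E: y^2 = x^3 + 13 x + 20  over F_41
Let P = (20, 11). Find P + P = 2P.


Doubling: s = (3 x1^2 + a) / (2 y1)
s = (3*20^2 + 13) / (2*11) mod 41 = 16
x3 = s^2 - 2 x1 mod 41 = 16^2 - 2*20 = 11
y3 = s (x1 - x3) - y1 mod 41 = 16 * (20 - 11) - 11 = 10

2P = (11, 10)


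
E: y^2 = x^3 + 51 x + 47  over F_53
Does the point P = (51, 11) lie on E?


Check whether y^2 = x^3 + 51 x + 47 (mod 53) for (x, y) = (51, 11).
LHS: y^2 = 11^2 mod 53 = 15
RHS: x^3 + 51 x + 47 = 51^3 + 51*51 + 47 mod 53 = 43
LHS != RHS

No, not on the curve


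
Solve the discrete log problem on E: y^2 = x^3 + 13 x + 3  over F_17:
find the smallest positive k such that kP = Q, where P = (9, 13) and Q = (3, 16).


Enumerate multiples of P until we hit Q = (3, 16):
  1P = (9, 13)
  2P = (3, 16)
Match found at i = 2.

k = 2


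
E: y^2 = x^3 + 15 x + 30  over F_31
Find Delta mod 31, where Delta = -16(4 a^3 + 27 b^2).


4 a^3 + 27 b^2 = 4*15^3 + 27*30^2 = 13500 + 24300 = 37800
Delta = -16 * (37800) = -604800
Delta mod 31 = 10

Delta = 10 (mod 31)


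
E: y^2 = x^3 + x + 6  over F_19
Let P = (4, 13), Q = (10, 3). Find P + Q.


P != Q, so use the chord formula.
s = (y2 - y1) / (x2 - x1) = (9) / (6) mod 19 = 11
x3 = s^2 - x1 - x2 mod 19 = 11^2 - 4 - 10 = 12
y3 = s (x1 - x3) - y1 mod 19 = 11 * (4 - 12) - 13 = 13

P + Q = (12, 13)


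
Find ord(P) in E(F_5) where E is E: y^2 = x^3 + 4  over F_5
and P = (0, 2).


Compute successive multiples of P until we hit O:
  1P = (0, 2)
  2P = (0, 3)
  3P = O

ord(P) = 3


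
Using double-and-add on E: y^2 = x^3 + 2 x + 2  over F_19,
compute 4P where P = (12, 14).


k = 4 = 100_2 (binary, LSB first: 001)
Double-and-add from P = (12, 14):
  bit 0 = 0: acc unchanged = O
  bit 1 = 0: acc unchanged = O
  bit 2 = 1: acc = O + (12, 14) = (12, 14)

4P = (12, 14)


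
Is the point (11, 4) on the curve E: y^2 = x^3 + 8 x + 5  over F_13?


Check whether y^2 = x^3 + 8 x + 5 (mod 13) for (x, y) = (11, 4).
LHS: y^2 = 4^2 mod 13 = 3
RHS: x^3 + 8 x + 5 = 11^3 + 8*11 + 5 mod 13 = 7
LHS != RHS

No, not on the curve


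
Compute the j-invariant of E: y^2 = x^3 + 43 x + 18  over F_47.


Delta = -16(4 a^3 + 27 b^2) mod 47 = 5
-1728 * (4 a)^3 = -1728 * (4*43)^3 mod 47 = 17
j = 17 * 5^(-1) mod 47 = 41

j = 41 (mod 47)


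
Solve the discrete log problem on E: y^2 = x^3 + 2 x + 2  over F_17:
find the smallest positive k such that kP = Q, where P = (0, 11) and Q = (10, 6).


Enumerate multiples of P until we hit Q = (10, 6):
  1P = (0, 11)
  2P = (9, 16)
  3P = (6, 14)
  4P = (7, 11)
  5P = (10, 6)
Match found at i = 5.

k = 5


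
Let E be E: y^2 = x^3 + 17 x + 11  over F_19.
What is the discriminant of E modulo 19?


4 a^3 + 27 b^2 = 4*17^3 + 27*11^2 = 19652 + 3267 = 22919
Delta = -16 * (22919) = -366704
Delta mod 19 = 15

Delta = 15 (mod 19)


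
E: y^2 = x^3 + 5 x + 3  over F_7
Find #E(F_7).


For each x in F_7, count y with y^2 = x^3 + 5 x + 3 mod 7:
  x = 1: RHS = 2, y in [3, 4]  -> 2 point(s)
  x = 2: RHS = 0, y in [0]  -> 1 point(s)
  x = 6: RHS = 4, y in [2, 5]  -> 2 point(s)
Affine points: 5. Add the point at infinity: total = 6.

#E(F_7) = 6


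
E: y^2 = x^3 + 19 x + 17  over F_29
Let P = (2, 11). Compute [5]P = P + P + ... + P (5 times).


k = 5 = 101_2 (binary, LSB first: 101)
Double-and-add from P = (2, 11):
  bit 0 = 1: acc = O + (2, 11) = (2, 11)
  bit 1 = 0: acc unchanged = (2, 11)
  bit 2 = 1: acc = (2, 11) + (2, 11) = (2, 18)

5P = (2, 18)


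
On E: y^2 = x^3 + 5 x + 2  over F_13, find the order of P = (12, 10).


Compute successive multiples of P until we hit O:
  1P = (12, 10)
  2P = (11, 6)
  3P = (6, 1)
  4P = (7, 4)
  5P = (10, 8)
  6P = (5, 10)
  7P = (9, 3)
  8P = (9, 10)
  ... (continuing to 15P)
  15P = O

ord(P) = 15


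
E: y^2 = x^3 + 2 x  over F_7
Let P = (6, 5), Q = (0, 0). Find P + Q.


P != Q, so use the chord formula.
s = (y2 - y1) / (x2 - x1) = (2) / (1) mod 7 = 2
x3 = s^2 - x1 - x2 mod 7 = 2^2 - 6 - 0 = 5
y3 = s (x1 - x3) - y1 mod 7 = 2 * (6 - 5) - 5 = 4

P + Q = (5, 4)


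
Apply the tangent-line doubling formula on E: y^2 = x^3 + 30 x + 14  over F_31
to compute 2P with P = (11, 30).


Doubling: s = (3 x1^2 + a) / (2 y1)
s = (3*11^2 + 30) / (2*30) mod 31 = 5
x3 = s^2 - 2 x1 mod 31 = 5^2 - 2*11 = 3
y3 = s (x1 - x3) - y1 mod 31 = 5 * (11 - 3) - 30 = 10

2P = (3, 10)


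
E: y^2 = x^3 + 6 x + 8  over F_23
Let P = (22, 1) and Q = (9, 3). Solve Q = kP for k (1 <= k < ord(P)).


Enumerate multiples of P until we hit Q = (9, 3):
  1P = (22, 1)
  2P = (5, 18)
  3P = (20, 20)
  4P = (8, 4)
  5P = (11, 18)
  6P = (19, 9)
  7P = (7, 5)
  8P = (0, 10)
  9P = (13, 11)
  10P = (4, 2)
  11P = (9, 20)
  12P = (17, 20)
  13P = (15, 0)
  14P = (17, 3)
  15P = (9, 3)
Match found at i = 15.

k = 15


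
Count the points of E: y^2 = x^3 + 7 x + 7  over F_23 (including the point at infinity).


For each x in F_23, count y with y^2 = x^3 + 7 x + 7 mod 23:
  x = 2: RHS = 6, y in [11, 12]  -> 2 point(s)
  x = 3: RHS = 9, y in [3, 20]  -> 2 point(s)
  x = 5: RHS = 6, y in [11, 12]  -> 2 point(s)
  x = 6: RHS = 12, y in [9, 14]  -> 2 point(s)
  x = 7: RHS = 8, y in [10, 13]  -> 2 point(s)
  x = 8: RHS = 0, y in [0]  -> 1 point(s)
  x = 11: RHS = 12, y in [9, 14]  -> 2 point(s)
  x = 12: RHS = 2, y in [5, 18]  -> 2 point(s)
  x = 13: RHS = 18, y in [8, 15]  -> 2 point(s)
  x = 16: RHS = 6, y in [11, 12]  -> 2 point(s)
  x = 17: RHS = 2, y in [5, 18]  -> 2 point(s)
  x = 18: RHS = 8, y in [10, 13]  -> 2 point(s)
  x = 21: RHS = 8, y in [10, 13]  -> 2 point(s)
Affine points: 25. Add the point at infinity: total = 26.

#E(F_23) = 26


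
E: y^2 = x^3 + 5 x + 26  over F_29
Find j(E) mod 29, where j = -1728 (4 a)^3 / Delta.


Delta = -16(4 a^3 + 27 b^2) mod 29 = 2
-1728 * (4 a)^3 = -1728 * (4*5)^3 mod 29 = 10
j = 10 * 2^(-1) mod 29 = 5

j = 5 (mod 29)


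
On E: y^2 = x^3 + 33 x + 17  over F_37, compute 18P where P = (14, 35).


k = 18 = 10010_2 (binary, LSB first: 01001)
Double-and-add from P = (14, 35):
  bit 0 = 0: acc unchanged = O
  bit 1 = 1: acc = O + (13, 4) = (13, 4)
  bit 2 = 0: acc unchanged = (13, 4)
  bit 3 = 0: acc unchanged = (13, 4)
  bit 4 = 1: acc = (13, 4) + (11, 3) = (4, 19)

18P = (4, 19)


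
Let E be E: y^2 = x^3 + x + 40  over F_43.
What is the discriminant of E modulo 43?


4 a^3 + 27 b^2 = 4*1^3 + 27*40^2 = 4 + 43200 = 43204
Delta = -16 * (43204) = -691264
Delta mod 43 = 4

Delta = 4 (mod 43)


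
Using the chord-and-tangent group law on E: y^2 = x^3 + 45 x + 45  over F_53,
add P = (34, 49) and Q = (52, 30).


P != Q, so use the chord formula.
s = (y2 - y1) / (x2 - x1) = (34) / (18) mod 53 = 49
x3 = s^2 - x1 - x2 mod 53 = 49^2 - 34 - 52 = 36
y3 = s (x1 - x3) - y1 mod 53 = 49 * (34 - 36) - 49 = 12

P + Q = (36, 12)


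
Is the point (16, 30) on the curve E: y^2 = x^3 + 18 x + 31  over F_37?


Check whether y^2 = x^3 + 18 x + 31 (mod 37) for (x, y) = (16, 30).
LHS: y^2 = 30^2 mod 37 = 12
RHS: x^3 + 18 x + 31 = 16^3 + 18*16 + 31 mod 37 = 12
LHS = RHS

Yes, on the curve


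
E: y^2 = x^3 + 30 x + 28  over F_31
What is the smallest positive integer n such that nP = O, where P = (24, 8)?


Compute successive multiples of P until we hit O:
  1P = (24, 8)
  2P = (28, 2)
  3P = (20, 17)
  4P = (25, 2)
  5P = (18, 18)
  6P = (9, 29)
  7P = (26, 1)
  8P = (1, 20)
  ... (continuing to 31P)
  31P = O

ord(P) = 31


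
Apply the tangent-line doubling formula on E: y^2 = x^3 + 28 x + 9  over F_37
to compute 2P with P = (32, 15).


Doubling: s = (3 x1^2 + a) / (2 y1)
s = (3*32^2 + 28) / (2*15) mod 37 = 17
x3 = s^2 - 2 x1 mod 37 = 17^2 - 2*32 = 3
y3 = s (x1 - x3) - y1 mod 37 = 17 * (32 - 3) - 15 = 34

2P = (3, 34)


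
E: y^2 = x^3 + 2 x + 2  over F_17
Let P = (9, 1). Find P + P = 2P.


Doubling: s = (3 x1^2 + a) / (2 y1)
s = (3*9^2 + 2) / (2*1) mod 17 = 12
x3 = s^2 - 2 x1 mod 17 = 12^2 - 2*9 = 7
y3 = s (x1 - x3) - y1 mod 17 = 12 * (9 - 7) - 1 = 6

2P = (7, 6)


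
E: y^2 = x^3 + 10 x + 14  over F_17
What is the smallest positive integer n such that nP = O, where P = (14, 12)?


Compute successive multiples of P until we hit O:
  1P = (14, 12)
  2P = (10, 14)
  3P = (6, 1)
  4P = (5, 11)
  5P = (2, 12)
  6P = (1, 5)
  7P = (4, 13)
  8P = (7, 6)
  ... (continuing to 20P)
  20P = O

ord(P) = 20


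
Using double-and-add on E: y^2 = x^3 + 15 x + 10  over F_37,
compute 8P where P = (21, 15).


k = 8 = 1000_2 (binary, LSB first: 0001)
Double-and-add from P = (21, 15):
  bit 0 = 0: acc unchanged = O
  bit 1 = 0: acc unchanged = O
  bit 2 = 0: acc unchanged = O
  bit 3 = 1: acc = O + (35, 3) = (35, 3)

8P = (35, 3)


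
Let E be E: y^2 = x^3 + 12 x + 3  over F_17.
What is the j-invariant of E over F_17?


Delta = -16(4 a^3 + 27 b^2) mod 17 = 15
-1728 * (4 a)^3 = -1728 * (4*12)^3 mod 17 = 8
j = 8 * 15^(-1) mod 17 = 13

j = 13 (mod 17)


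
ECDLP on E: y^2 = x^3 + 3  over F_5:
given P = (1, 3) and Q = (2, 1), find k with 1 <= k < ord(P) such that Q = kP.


Enumerate multiples of P until we hit Q = (2, 1):
  1P = (1, 3)
  2P = (2, 4)
  3P = (3, 0)
  4P = (2, 1)
Match found at i = 4.

k = 4


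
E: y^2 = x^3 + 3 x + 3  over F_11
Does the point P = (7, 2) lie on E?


Check whether y^2 = x^3 + 3 x + 3 (mod 11) for (x, y) = (7, 2).
LHS: y^2 = 2^2 mod 11 = 4
RHS: x^3 + 3 x + 3 = 7^3 + 3*7 + 3 mod 11 = 4
LHS = RHS

Yes, on the curve


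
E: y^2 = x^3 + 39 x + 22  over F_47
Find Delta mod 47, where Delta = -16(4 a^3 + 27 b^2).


4 a^3 + 27 b^2 = 4*39^3 + 27*22^2 = 237276 + 13068 = 250344
Delta = -16 * (250344) = -4005504
Delta mod 47 = 24

Delta = 24 (mod 47)


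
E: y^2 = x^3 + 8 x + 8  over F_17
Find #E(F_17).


For each x in F_17, count y with y^2 = x^3 + 8 x + 8 mod 17:
  x = 0: RHS = 8, y in [5, 12]  -> 2 point(s)
  x = 1: RHS = 0, y in [0]  -> 1 point(s)
  x = 2: RHS = 15, y in [7, 10]  -> 2 point(s)
  x = 3: RHS = 8, y in [5, 12]  -> 2 point(s)
  x = 4: RHS = 2, y in [6, 11]  -> 2 point(s)
  x = 6: RHS = 0, y in [0]  -> 1 point(s)
  x = 7: RHS = 16, y in [4, 13]  -> 2 point(s)
  x = 10: RHS = 0, y in [0]  -> 1 point(s)
  x = 11: RHS = 16, y in [4, 13]  -> 2 point(s)
  x = 12: RHS = 13, y in [8, 9]  -> 2 point(s)
  x = 14: RHS = 8, y in [5, 12]  -> 2 point(s)
  x = 15: RHS = 1, y in [1, 16]  -> 2 point(s)
  x = 16: RHS = 16, y in [4, 13]  -> 2 point(s)
Affine points: 23. Add the point at infinity: total = 24.

#E(F_17) = 24


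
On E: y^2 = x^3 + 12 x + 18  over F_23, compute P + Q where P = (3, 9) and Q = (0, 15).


P != Q, so use the chord formula.
s = (y2 - y1) / (x2 - x1) = (6) / (20) mod 23 = 21
x3 = s^2 - x1 - x2 mod 23 = 21^2 - 3 - 0 = 1
y3 = s (x1 - x3) - y1 mod 23 = 21 * (3 - 1) - 9 = 10

P + Q = (1, 10)


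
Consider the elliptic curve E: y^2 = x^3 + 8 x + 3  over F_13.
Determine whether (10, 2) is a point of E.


Check whether y^2 = x^3 + 8 x + 3 (mod 13) for (x, y) = (10, 2).
LHS: y^2 = 2^2 mod 13 = 4
RHS: x^3 + 8 x + 3 = 10^3 + 8*10 + 3 mod 13 = 4
LHS = RHS

Yes, on the curve


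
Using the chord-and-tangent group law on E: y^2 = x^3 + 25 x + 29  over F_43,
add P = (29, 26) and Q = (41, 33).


P != Q, so use the chord formula.
s = (y2 - y1) / (x2 - x1) = (7) / (12) mod 43 = 40
x3 = s^2 - x1 - x2 mod 43 = 40^2 - 29 - 41 = 25
y3 = s (x1 - x3) - y1 mod 43 = 40 * (29 - 25) - 26 = 5

P + Q = (25, 5)


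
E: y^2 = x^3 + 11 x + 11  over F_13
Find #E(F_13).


For each x in F_13, count y with y^2 = x^3 + 11 x + 11 mod 13:
  x = 1: RHS = 10, y in [6, 7]  -> 2 point(s)
  x = 5: RHS = 9, y in [3, 10]  -> 2 point(s)
  x = 8: RHS = 0, y in [0]  -> 1 point(s)
  x = 10: RHS = 3, y in [4, 9]  -> 2 point(s)
  x = 12: RHS = 12, y in [5, 8]  -> 2 point(s)
Affine points: 9. Add the point at infinity: total = 10.

#E(F_13) = 10


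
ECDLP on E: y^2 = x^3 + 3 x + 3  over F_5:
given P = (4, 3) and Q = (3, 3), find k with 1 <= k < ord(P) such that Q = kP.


Enumerate multiples of P until we hit Q = (3, 3):
  1P = (4, 3)
  2P = (3, 3)
Match found at i = 2.

k = 2


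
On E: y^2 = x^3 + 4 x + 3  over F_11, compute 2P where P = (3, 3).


Doubling: s = (3 x1^2 + a) / (2 y1)
s = (3*3^2 + 4) / (2*3) mod 11 = 7
x3 = s^2 - 2 x1 mod 11 = 7^2 - 2*3 = 10
y3 = s (x1 - x3) - y1 mod 11 = 7 * (3 - 10) - 3 = 3

2P = (10, 3)


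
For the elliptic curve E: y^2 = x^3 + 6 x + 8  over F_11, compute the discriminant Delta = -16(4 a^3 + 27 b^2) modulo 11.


4 a^3 + 27 b^2 = 4*6^3 + 27*8^2 = 864 + 1728 = 2592
Delta = -16 * (2592) = -41472
Delta mod 11 = 9

Delta = 9 (mod 11)


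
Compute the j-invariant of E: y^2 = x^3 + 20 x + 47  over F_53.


Delta = -16(4 a^3 + 27 b^2) mod 53 = 10
-1728 * (4 a)^3 = -1728 * (4*20)^3 mod 53 = 49
j = 49 * 10^(-1) mod 53 = 42

j = 42 (mod 53)


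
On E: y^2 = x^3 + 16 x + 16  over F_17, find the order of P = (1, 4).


Compute successive multiples of P until we hit O:
  1P = (1, 4)
  2P = (14, 14)
  3P = (4, 12)
  4P = (4, 5)
  5P = (14, 3)
  6P = (1, 13)
  7P = O

ord(P) = 7


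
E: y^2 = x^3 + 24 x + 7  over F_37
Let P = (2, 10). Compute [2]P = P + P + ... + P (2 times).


k = 2 = 10_2 (binary, LSB first: 01)
Double-and-add from P = (2, 10):
  bit 0 = 0: acc unchanged = O
  bit 1 = 1: acc = O + (17, 0) = (17, 0)

2P = (17, 0)


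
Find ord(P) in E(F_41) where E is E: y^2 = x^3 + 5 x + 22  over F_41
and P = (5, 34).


Compute successive multiples of P until we hit O:
  1P = (5, 34)
  2P = (26, 4)
  3P = (2, 32)
  4P = (39, 39)
  5P = (36, 35)
  6P = (16, 4)
  7P = (21, 32)
  8P = (40, 37)
  ... (continuing to 36P)
  36P = O

ord(P) = 36


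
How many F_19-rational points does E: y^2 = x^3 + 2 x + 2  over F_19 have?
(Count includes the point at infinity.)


For each x in F_19, count y with y^2 = x^3 + 2 x + 2 mod 19:
  x = 1: RHS = 5, y in [9, 10]  -> 2 point(s)
  x = 3: RHS = 16, y in [4, 15]  -> 2 point(s)
  x = 4: RHS = 17, y in [6, 13]  -> 2 point(s)
  x = 5: RHS = 4, y in [2, 17]  -> 2 point(s)
  x = 7: RHS = 17, y in [6, 13]  -> 2 point(s)
  x = 8: RHS = 17, y in [6, 13]  -> 2 point(s)
  x = 11: RHS = 6, y in [5, 14]  -> 2 point(s)
  x = 12: RHS = 6, y in [5, 14]  -> 2 point(s)
  x = 14: RHS = 0, y in [0]  -> 1 point(s)
  x = 15: RHS = 6, y in [5, 14]  -> 2 point(s)
  x = 16: RHS = 7, y in [8, 11]  -> 2 point(s)
  x = 17: RHS = 9, y in [3, 16]  -> 2 point(s)
Affine points: 23. Add the point at infinity: total = 24.

#E(F_19) = 24


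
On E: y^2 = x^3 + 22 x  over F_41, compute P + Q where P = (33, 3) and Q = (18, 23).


P != Q, so use the chord formula.
s = (y2 - y1) / (x2 - x1) = (20) / (26) mod 41 = 26
x3 = s^2 - x1 - x2 mod 41 = 26^2 - 33 - 18 = 10
y3 = s (x1 - x3) - y1 mod 41 = 26 * (33 - 10) - 3 = 21

P + Q = (10, 21)


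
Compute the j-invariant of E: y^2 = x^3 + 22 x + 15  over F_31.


Delta = -16(4 a^3 + 27 b^2) mod 31 = 17
-1728 * (4 a)^3 = -1728 * (4*22)^3 mod 31 = 23
j = 23 * 17^(-1) mod 31 = 5

j = 5 (mod 31)


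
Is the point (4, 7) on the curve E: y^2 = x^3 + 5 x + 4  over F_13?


Check whether y^2 = x^3 + 5 x + 4 (mod 13) for (x, y) = (4, 7).
LHS: y^2 = 7^2 mod 13 = 10
RHS: x^3 + 5 x + 4 = 4^3 + 5*4 + 4 mod 13 = 10
LHS = RHS

Yes, on the curve


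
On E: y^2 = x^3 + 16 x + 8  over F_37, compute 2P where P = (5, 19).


Doubling: s = (3 x1^2 + a) / (2 y1)
s = (3*5^2 + 16) / (2*19) mod 37 = 17
x3 = s^2 - 2 x1 mod 37 = 17^2 - 2*5 = 20
y3 = s (x1 - x3) - y1 mod 37 = 17 * (5 - 20) - 19 = 22

2P = (20, 22)


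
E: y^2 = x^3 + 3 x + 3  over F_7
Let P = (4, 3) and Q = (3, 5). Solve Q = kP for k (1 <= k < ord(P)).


Enumerate multiples of P until we hit Q = (3, 5):
  1P = (4, 3)
  2P = (3, 2)
  3P = (1, 0)
  4P = (3, 5)
Match found at i = 4.

k = 4


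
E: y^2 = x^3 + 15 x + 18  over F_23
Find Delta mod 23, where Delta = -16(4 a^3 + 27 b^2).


4 a^3 + 27 b^2 = 4*15^3 + 27*18^2 = 13500 + 8748 = 22248
Delta = -16 * (22248) = -355968
Delta mod 23 = 3

Delta = 3 (mod 23)


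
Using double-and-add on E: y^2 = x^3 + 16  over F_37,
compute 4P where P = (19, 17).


k = 4 = 100_2 (binary, LSB first: 001)
Double-and-add from P = (19, 17):
  bit 0 = 0: acc unchanged = O
  bit 1 = 0: acc unchanged = O
  bit 2 = 1: acc = O + (28, 8) = (28, 8)

4P = (28, 8)


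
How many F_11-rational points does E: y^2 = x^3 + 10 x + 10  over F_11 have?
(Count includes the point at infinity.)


For each x in F_11, count y with y^2 = x^3 + 10 x + 10 mod 11:
  x = 2: RHS = 5, y in [4, 7]  -> 2 point(s)
  x = 3: RHS = 1, y in [1, 10]  -> 2 point(s)
  x = 4: RHS = 4, y in [2, 9]  -> 2 point(s)
  x = 5: RHS = 9, y in [3, 8]  -> 2 point(s)
  x = 6: RHS = 0, y in [0]  -> 1 point(s)
  x = 7: RHS = 5, y in [4, 7]  -> 2 point(s)
  x = 9: RHS = 4, y in [2, 9]  -> 2 point(s)
Affine points: 13. Add the point at infinity: total = 14.

#E(F_11) = 14


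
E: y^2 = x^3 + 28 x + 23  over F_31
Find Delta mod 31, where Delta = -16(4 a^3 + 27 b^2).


4 a^3 + 27 b^2 = 4*28^3 + 27*23^2 = 87808 + 14283 = 102091
Delta = -16 * (102091) = -1633456
Delta mod 31 = 27

Delta = 27 (mod 31)


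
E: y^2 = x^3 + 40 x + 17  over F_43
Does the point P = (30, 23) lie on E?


Check whether y^2 = x^3 + 40 x + 17 (mod 43) for (x, y) = (30, 23).
LHS: y^2 = 23^2 mod 43 = 13
RHS: x^3 + 40 x + 17 = 30^3 + 40*30 + 17 mod 43 = 9
LHS != RHS

No, not on the curve


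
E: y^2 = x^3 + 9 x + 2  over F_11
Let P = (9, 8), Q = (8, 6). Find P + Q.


P != Q, so use the chord formula.
s = (y2 - y1) / (x2 - x1) = (9) / (10) mod 11 = 2
x3 = s^2 - x1 - x2 mod 11 = 2^2 - 9 - 8 = 9
y3 = s (x1 - x3) - y1 mod 11 = 2 * (9 - 9) - 8 = 3

P + Q = (9, 3)


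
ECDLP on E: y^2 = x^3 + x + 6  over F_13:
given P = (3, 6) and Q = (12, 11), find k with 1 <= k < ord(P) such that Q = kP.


Enumerate multiples of P until we hit Q = (12, 11):
  1P = (3, 6)
  2P = (11, 10)
  3P = (9, 4)
  4P = (4, 3)
  5P = (2, 4)
  6P = (12, 2)
  7P = (12, 11)
Match found at i = 7.

k = 7


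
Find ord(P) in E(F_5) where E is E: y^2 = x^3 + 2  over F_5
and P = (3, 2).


Compute successive multiples of P until we hit O:
  1P = (3, 2)
  2P = (3, 3)
  3P = O

ord(P) = 3


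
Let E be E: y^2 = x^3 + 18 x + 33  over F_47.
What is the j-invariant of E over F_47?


Delta = -16(4 a^3 + 27 b^2) mod 47 = 1
-1728 * (4 a)^3 = -1728 * (4*18)^3 mod 47 = 43
j = 43 * 1^(-1) mod 47 = 43

j = 43 (mod 47)


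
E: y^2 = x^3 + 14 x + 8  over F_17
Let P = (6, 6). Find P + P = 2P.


Doubling: s = (3 x1^2 + a) / (2 y1)
s = (3*6^2 + 14) / (2*6) mod 17 = 13
x3 = s^2 - 2 x1 mod 17 = 13^2 - 2*6 = 4
y3 = s (x1 - x3) - y1 mod 17 = 13 * (6 - 4) - 6 = 3

2P = (4, 3)


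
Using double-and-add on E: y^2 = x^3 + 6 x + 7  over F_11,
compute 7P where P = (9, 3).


k = 7 = 111_2 (binary, LSB first: 111)
Double-and-add from P = (9, 3):
  bit 0 = 1: acc = O + (9, 3) = (9, 3)
  bit 1 = 1: acc = (9, 3) + (2, 7) = (1, 5)
  bit 2 = 1: acc = (1, 5) + (10, 0) = (9, 8)

7P = (9, 8)


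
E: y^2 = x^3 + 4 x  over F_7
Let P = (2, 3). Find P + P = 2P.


Doubling: s = (3 x1^2 + a) / (2 y1)
s = (3*2^2 + 4) / (2*3) mod 7 = 5
x3 = s^2 - 2 x1 mod 7 = 5^2 - 2*2 = 0
y3 = s (x1 - x3) - y1 mod 7 = 5 * (2 - 0) - 3 = 0

2P = (0, 0)


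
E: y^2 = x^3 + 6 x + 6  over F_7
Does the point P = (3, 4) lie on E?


Check whether y^2 = x^3 + 6 x + 6 (mod 7) for (x, y) = (3, 4).
LHS: y^2 = 4^2 mod 7 = 2
RHS: x^3 + 6 x + 6 = 3^3 + 6*3 + 6 mod 7 = 2
LHS = RHS

Yes, on the curve


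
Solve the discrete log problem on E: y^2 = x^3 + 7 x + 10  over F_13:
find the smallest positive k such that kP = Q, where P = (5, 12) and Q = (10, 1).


Enumerate multiples of P until we hit Q = (10, 1):
  1P = (5, 12)
  2P = (7, 5)
  3P = (10, 12)
  4P = (11, 1)
  5P = (0, 7)
  6P = (9, 10)
  7P = (9, 3)
  8P = (0, 6)
  9P = (11, 12)
  10P = (10, 1)
Match found at i = 10.

k = 10


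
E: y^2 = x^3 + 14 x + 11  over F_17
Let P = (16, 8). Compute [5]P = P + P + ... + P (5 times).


k = 5 = 101_2 (binary, LSB first: 101)
Double-and-add from P = (16, 8):
  bit 0 = 1: acc = O + (16, 8) = (16, 8)
  bit 1 = 0: acc unchanged = (16, 8)
  bit 2 = 1: acc = (16, 8) + (9, 13) = (5, 6)

5P = (5, 6)


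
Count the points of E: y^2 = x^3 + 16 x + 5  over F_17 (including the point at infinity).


For each x in F_17, count y with y^2 = x^3 + 16 x + 5 mod 17:
  x = 7: RHS = 1, y in [1, 16]  -> 2 point(s)
  x = 8: RHS = 16, y in [4, 13]  -> 2 point(s)
  x = 10: RHS = 9, y in [3, 14]  -> 2 point(s)
  x = 11: RHS = 16, y in [4, 13]  -> 2 point(s)
  x = 12: RHS = 4, y in [2, 15]  -> 2 point(s)
  x = 13: RHS = 13, y in [8, 9]  -> 2 point(s)
  x = 14: RHS = 15, y in [7, 10]  -> 2 point(s)
  x = 15: RHS = 16, y in [4, 13]  -> 2 point(s)
Affine points: 16. Add the point at infinity: total = 17.

#E(F_17) = 17


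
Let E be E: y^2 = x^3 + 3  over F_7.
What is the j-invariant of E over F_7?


Delta = -16(4 a^3 + 27 b^2) mod 7 = 4
-1728 * (4 a)^3 = -1728 * (4*0)^3 mod 7 = 0
j = 0 * 4^(-1) mod 7 = 0

j = 0 (mod 7)


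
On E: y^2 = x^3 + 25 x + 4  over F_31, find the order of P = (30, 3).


Compute successive multiples of P until we hit O:
  1P = (30, 3)
  2P = (10, 18)
  3P = (9, 20)
  4P = (20, 14)
  5P = (16, 25)
  6P = (21, 5)
  7P = (21, 26)
  8P = (16, 6)
  ... (continuing to 13P)
  13P = O

ord(P) = 13


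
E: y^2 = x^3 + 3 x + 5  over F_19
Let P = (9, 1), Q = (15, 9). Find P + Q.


P != Q, so use the chord formula.
s = (y2 - y1) / (x2 - x1) = (8) / (6) mod 19 = 14
x3 = s^2 - x1 - x2 mod 19 = 14^2 - 9 - 15 = 1
y3 = s (x1 - x3) - y1 mod 19 = 14 * (9 - 1) - 1 = 16

P + Q = (1, 16)


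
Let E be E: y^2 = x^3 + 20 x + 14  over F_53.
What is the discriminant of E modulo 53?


4 a^3 + 27 b^2 = 4*20^3 + 27*14^2 = 32000 + 5292 = 37292
Delta = -16 * (37292) = -596672
Delta mod 53 = 2

Delta = 2 (mod 53)


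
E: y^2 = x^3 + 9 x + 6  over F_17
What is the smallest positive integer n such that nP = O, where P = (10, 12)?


Compute successive multiples of P until we hit O:
  1P = (10, 12)
  2P = (1, 4)
  3P = (7, 2)
  4P = (13, 12)
  5P = (11, 5)
  6P = (11, 12)
  7P = (13, 5)
  8P = (7, 15)
  ... (continuing to 11P)
  11P = O

ord(P) = 11


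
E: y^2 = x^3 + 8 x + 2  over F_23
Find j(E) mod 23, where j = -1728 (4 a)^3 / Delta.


Delta = -16(4 a^3 + 27 b^2) mod 23 = 4
-1728 * (4 a)^3 = -1728 * (4*8)^3 mod 23 = 21
j = 21 * 4^(-1) mod 23 = 11

j = 11 (mod 23)


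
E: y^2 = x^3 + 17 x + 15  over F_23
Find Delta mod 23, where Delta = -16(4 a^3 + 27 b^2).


4 a^3 + 27 b^2 = 4*17^3 + 27*15^2 = 19652 + 6075 = 25727
Delta = -16 * (25727) = -411632
Delta mod 23 = 22

Delta = 22 (mod 23)


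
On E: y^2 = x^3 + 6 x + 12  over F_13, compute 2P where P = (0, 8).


Doubling: s = (3 x1^2 + a) / (2 y1)
s = (3*0^2 + 6) / (2*8) mod 13 = 2
x3 = s^2 - 2 x1 mod 13 = 2^2 - 2*0 = 4
y3 = s (x1 - x3) - y1 mod 13 = 2 * (0 - 4) - 8 = 10

2P = (4, 10)


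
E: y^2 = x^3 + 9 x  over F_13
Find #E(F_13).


For each x in F_13, count y with y^2 = x^3 + 9 x + 0 mod 13:
  x = 0: RHS = 0, y in [0]  -> 1 point(s)
  x = 1: RHS = 10, y in [6, 7]  -> 2 point(s)
  x = 2: RHS = 0, y in [0]  -> 1 point(s)
  x = 4: RHS = 9, y in [3, 10]  -> 2 point(s)
  x = 5: RHS = 1, y in [1, 12]  -> 2 point(s)
  x = 6: RHS = 10, y in [6, 7]  -> 2 point(s)
  x = 7: RHS = 3, y in [4, 9]  -> 2 point(s)
  x = 8: RHS = 12, y in [5, 8]  -> 2 point(s)
  x = 9: RHS = 4, y in [2, 11]  -> 2 point(s)
  x = 11: RHS = 0, y in [0]  -> 1 point(s)
  x = 12: RHS = 3, y in [4, 9]  -> 2 point(s)
Affine points: 19. Add the point at infinity: total = 20.

#E(F_13) = 20


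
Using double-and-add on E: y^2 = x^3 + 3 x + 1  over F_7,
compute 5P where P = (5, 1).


k = 5 = 101_2 (binary, LSB first: 101)
Double-and-add from P = (5, 1):
  bit 0 = 1: acc = O + (5, 1) = (5, 1)
  bit 1 = 0: acc unchanged = (5, 1)
  bit 2 = 1: acc = (5, 1) + (6, 5) = (5, 6)

5P = (5, 6)


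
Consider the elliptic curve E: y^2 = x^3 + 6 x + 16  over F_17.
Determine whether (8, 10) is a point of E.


Check whether y^2 = x^3 + 6 x + 16 (mod 17) for (x, y) = (8, 10).
LHS: y^2 = 10^2 mod 17 = 15
RHS: x^3 + 6 x + 16 = 8^3 + 6*8 + 16 mod 17 = 15
LHS = RHS

Yes, on the curve


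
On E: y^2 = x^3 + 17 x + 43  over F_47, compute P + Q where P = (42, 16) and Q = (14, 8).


P != Q, so use the chord formula.
s = (y2 - y1) / (x2 - x1) = (39) / (19) mod 47 = 7
x3 = s^2 - x1 - x2 mod 47 = 7^2 - 42 - 14 = 40
y3 = s (x1 - x3) - y1 mod 47 = 7 * (42 - 40) - 16 = 45

P + Q = (40, 45)


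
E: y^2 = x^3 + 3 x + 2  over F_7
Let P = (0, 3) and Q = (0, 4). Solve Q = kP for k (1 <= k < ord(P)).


Enumerate multiples of P until we hit Q = (0, 4):
  1P = (0, 3)
  2P = (2, 3)
  3P = (5, 4)
  4P = (4, 6)
  5P = (4, 1)
  6P = (5, 3)
  7P = (2, 4)
  8P = (0, 4)
Match found at i = 8.

k = 8


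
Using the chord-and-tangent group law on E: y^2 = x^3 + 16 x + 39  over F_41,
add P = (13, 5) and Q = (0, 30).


P != Q, so use the chord formula.
s = (y2 - y1) / (x2 - x1) = (25) / (28) mod 41 = 17
x3 = s^2 - x1 - x2 mod 41 = 17^2 - 13 - 0 = 30
y3 = s (x1 - x3) - y1 mod 41 = 17 * (13 - 30) - 5 = 34

P + Q = (30, 34)


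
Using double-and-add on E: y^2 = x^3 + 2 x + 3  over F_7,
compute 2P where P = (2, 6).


k = 2 = 10_2 (binary, LSB first: 01)
Double-and-add from P = (2, 6):
  bit 0 = 0: acc unchanged = O
  bit 1 = 1: acc = O + (3, 1) = (3, 1)

2P = (3, 1)


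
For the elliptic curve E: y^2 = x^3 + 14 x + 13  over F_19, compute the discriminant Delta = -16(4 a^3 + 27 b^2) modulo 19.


4 a^3 + 27 b^2 = 4*14^3 + 27*13^2 = 10976 + 4563 = 15539
Delta = -16 * (15539) = -248624
Delta mod 19 = 10

Delta = 10 (mod 19)


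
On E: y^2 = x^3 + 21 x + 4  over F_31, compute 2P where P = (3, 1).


Doubling: s = (3 x1^2 + a) / (2 y1)
s = (3*3^2 + 21) / (2*1) mod 31 = 24
x3 = s^2 - 2 x1 mod 31 = 24^2 - 2*3 = 12
y3 = s (x1 - x3) - y1 mod 31 = 24 * (3 - 12) - 1 = 0

2P = (12, 0)


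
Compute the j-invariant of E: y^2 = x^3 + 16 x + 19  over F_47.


Delta = -16(4 a^3 + 27 b^2) mod 47 = 16
-1728 * (4 a)^3 = -1728 * (4*16)^3 mod 47 = 40
j = 40 * 16^(-1) mod 47 = 26

j = 26 (mod 47)


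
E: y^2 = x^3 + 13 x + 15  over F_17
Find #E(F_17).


For each x in F_17, count y with y^2 = x^3 + 13 x + 15 mod 17:
  x = 0: RHS = 15, y in [7, 10]  -> 2 point(s)
  x = 2: RHS = 15, y in [7, 10]  -> 2 point(s)
  x = 3: RHS = 13, y in [8, 9]  -> 2 point(s)
  x = 5: RHS = 1, y in [1, 16]  -> 2 point(s)
  x = 8: RHS = 2, y in [6, 11]  -> 2 point(s)
  x = 13: RHS = 1, y in [1, 16]  -> 2 point(s)
  x = 14: RHS = 0, y in [0]  -> 1 point(s)
  x = 15: RHS = 15, y in [7, 10]  -> 2 point(s)
  x = 16: RHS = 1, y in [1, 16]  -> 2 point(s)
Affine points: 17. Add the point at infinity: total = 18.

#E(F_17) = 18


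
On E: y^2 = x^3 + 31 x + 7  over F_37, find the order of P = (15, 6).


Compute successive multiples of P until we hit O:
  1P = (15, 6)
  2P = (14, 22)
  3P = (5, 19)
  4P = (5, 18)
  5P = (14, 15)
  6P = (15, 31)
  7P = O

ord(P) = 7


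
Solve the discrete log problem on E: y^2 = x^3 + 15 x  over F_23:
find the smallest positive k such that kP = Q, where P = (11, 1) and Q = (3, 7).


Enumerate multiples of P until we hit Q = (3, 7):
  1P = (11, 1)
  2P = (3, 16)
  3P = (10, 0)
  4P = (3, 7)
Match found at i = 4.

k = 4


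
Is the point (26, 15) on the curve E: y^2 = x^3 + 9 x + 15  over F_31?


Check whether y^2 = x^3 + 9 x + 15 (mod 31) for (x, y) = (26, 15).
LHS: y^2 = 15^2 mod 31 = 8
RHS: x^3 + 9 x + 15 = 26^3 + 9*26 + 15 mod 31 = 0
LHS != RHS

No, not on the curve


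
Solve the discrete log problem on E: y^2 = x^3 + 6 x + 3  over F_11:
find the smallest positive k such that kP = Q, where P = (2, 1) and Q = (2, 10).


Enumerate multiples of P until we hit Q = (2, 10):
  1P = (2, 1)
  2P = (0, 6)
  3P = (7, 6)
  4P = (3, 9)
  5P = (4, 5)
  6P = (9, 7)
  7P = (5, 9)
  8P = (5, 2)
  9P = (9, 4)
  10P = (4, 6)
  11P = (3, 2)
  12P = (7, 5)
  13P = (0, 5)
  14P = (2, 10)
Match found at i = 14.

k = 14


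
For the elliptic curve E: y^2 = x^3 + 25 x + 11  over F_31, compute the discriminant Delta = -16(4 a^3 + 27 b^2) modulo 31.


4 a^3 + 27 b^2 = 4*25^3 + 27*11^2 = 62500 + 3267 = 65767
Delta = -16 * (65767) = -1052272
Delta mod 31 = 23

Delta = 23 (mod 31)


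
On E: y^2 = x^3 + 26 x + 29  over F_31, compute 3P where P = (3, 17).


k = 3 = 11_2 (binary, LSB first: 11)
Double-and-add from P = (3, 17):
  bit 0 = 1: acc = O + (3, 17) = (3, 17)
  bit 1 = 1: acc = (3, 17) + (3, 14) = O

3P = O


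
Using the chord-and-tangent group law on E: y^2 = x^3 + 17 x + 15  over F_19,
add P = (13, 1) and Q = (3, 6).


P != Q, so use the chord formula.
s = (y2 - y1) / (x2 - x1) = (5) / (9) mod 19 = 9
x3 = s^2 - x1 - x2 mod 19 = 9^2 - 13 - 3 = 8
y3 = s (x1 - x3) - y1 mod 19 = 9 * (13 - 8) - 1 = 6

P + Q = (8, 6)


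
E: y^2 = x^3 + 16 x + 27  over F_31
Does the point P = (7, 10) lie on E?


Check whether y^2 = x^3 + 16 x + 27 (mod 31) for (x, y) = (7, 10).
LHS: y^2 = 10^2 mod 31 = 7
RHS: x^3 + 16 x + 27 = 7^3 + 16*7 + 27 mod 31 = 17
LHS != RHS

No, not on the curve


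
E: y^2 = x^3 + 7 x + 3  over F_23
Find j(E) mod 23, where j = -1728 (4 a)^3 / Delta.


Delta = -16(4 a^3 + 27 b^2) mod 23 = 12
-1728 * (4 a)^3 = -1728 * (4*7)^3 mod 23 = 16
j = 16 * 12^(-1) mod 23 = 9

j = 9 (mod 23)


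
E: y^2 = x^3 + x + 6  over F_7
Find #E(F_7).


For each x in F_7, count y with y^2 = x^3 + 1 x + 6 mod 7:
  x = 1: RHS = 1, y in [1, 6]  -> 2 point(s)
  x = 2: RHS = 2, y in [3, 4]  -> 2 point(s)
  x = 3: RHS = 1, y in [1, 6]  -> 2 point(s)
  x = 4: RHS = 4, y in [2, 5]  -> 2 point(s)
  x = 6: RHS = 4, y in [2, 5]  -> 2 point(s)
Affine points: 10. Add the point at infinity: total = 11.

#E(F_7) = 11


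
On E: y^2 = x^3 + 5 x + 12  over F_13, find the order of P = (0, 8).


Compute successive multiples of P until we hit O:
  1P = (0, 8)
  2P = (10, 10)
  3P = (2, 2)
  4P = (7, 0)
  5P = (2, 11)
  6P = (10, 3)
  7P = (0, 5)
  8P = O

ord(P) = 8


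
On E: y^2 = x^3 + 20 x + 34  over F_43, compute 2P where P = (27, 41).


Doubling: s = (3 x1^2 + a) / (2 y1)
s = (3*27^2 + 20) / (2*41) mod 43 = 18
x3 = s^2 - 2 x1 mod 43 = 18^2 - 2*27 = 12
y3 = s (x1 - x3) - y1 mod 43 = 18 * (27 - 12) - 41 = 14

2P = (12, 14)


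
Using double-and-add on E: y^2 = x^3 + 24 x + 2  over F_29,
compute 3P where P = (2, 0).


k = 3 = 11_2 (binary, LSB first: 11)
Double-and-add from P = (2, 0):
  bit 0 = 1: acc = O + (2, 0) = (2, 0)
  bit 1 = 1: acc = (2, 0) + O = (2, 0)

3P = (2, 0)


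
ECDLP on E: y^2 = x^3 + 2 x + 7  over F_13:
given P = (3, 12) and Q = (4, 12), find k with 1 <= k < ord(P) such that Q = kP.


Enumerate multiples of P until we hit Q = (4, 12):
  1P = (3, 12)
  2P = (6, 12)
  3P = (4, 1)
  4P = (10, 0)
  5P = (4, 12)
Match found at i = 5.

k = 5


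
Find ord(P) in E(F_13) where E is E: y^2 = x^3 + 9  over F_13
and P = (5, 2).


Compute successive multiples of P until we hit O:
  1P = (5, 2)
  2P = (6, 2)
  3P = (2, 11)
  4P = (2, 2)
  5P = (6, 11)
  6P = (5, 11)
  7P = O

ord(P) = 7


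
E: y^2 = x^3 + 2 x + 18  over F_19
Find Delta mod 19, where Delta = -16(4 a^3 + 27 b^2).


4 a^3 + 27 b^2 = 4*2^3 + 27*18^2 = 32 + 8748 = 8780
Delta = -16 * (8780) = -140480
Delta mod 19 = 6

Delta = 6 (mod 19)


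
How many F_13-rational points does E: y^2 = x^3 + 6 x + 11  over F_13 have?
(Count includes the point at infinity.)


For each x in F_13, count y with y^2 = x^3 + 6 x + 11 mod 13:
  x = 3: RHS = 4, y in [2, 11]  -> 2 point(s)
  x = 5: RHS = 10, y in [6, 7]  -> 2 point(s)
  x = 6: RHS = 3, y in [4, 9]  -> 2 point(s)
  x = 8: RHS = 12, y in [5, 8]  -> 2 point(s)
  x = 9: RHS = 1, y in [1, 12]  -> 2 point(s)
  x = 11: RHS = 4, y in [2, 11]  -> 2 point(s)
  x = 12: RHS = 4, y in [2, 11]  -> 2 point(s)
Affine points: 14. Add the point at infinity: total = 15.

#E(F_13) = 15


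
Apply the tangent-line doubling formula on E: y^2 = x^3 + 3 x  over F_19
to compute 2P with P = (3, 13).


Doubling: s = (3 x1^2 + a) / (2 y1)
s = (3*3^2 + 3) / (2*13) mod 19 = 7
x3 = s^2 - 2 x1 mod 19 = 7^2 - 2*3 = 5
y3 = s (x1 - x3) - y1 mod 19 = 7 * (3 - 5) - 13 = 11

2P = (5, 11)


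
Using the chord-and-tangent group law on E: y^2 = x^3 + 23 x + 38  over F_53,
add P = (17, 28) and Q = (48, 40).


P != Q, so use the chord formula.
s = (y2 - y1) / (x2 - x1) = (12) / (31) mod 53 = 38
x3 = s^2 - x1 - x2 mod 53 = 38^2 - 17 - 48 = 1
y3 = s (x1 - x3) - y1 mod 53 = 38 * (17 - 1) - 28 = 50

P + Q = (1, 50)


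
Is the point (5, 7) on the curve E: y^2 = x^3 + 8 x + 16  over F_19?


Check whether y^2 = x^3 + 8 x + 16 (mod 19) for (x, y) = (5, 7).
LHS: y^2 = 7^2 mod 19 = 11
RHS: x^3 + 8 x + 16 = 5^3 + 8*5 + 16 mod 19 = 10
LHS != RHS

No, not on the curve


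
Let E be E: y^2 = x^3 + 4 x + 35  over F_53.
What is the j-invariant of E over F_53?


Delta = -16(4 a^3 + 27 b^2) mod 53 = 43
-1728 * (4 a)^3 = -1728 * (4*4)^3 mod 53 = 50
j = 50 * 43^(-1) mod 53 = 48

j = 48 (mod 53)


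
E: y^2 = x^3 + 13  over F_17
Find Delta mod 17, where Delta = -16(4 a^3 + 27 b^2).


4 a^3 + 27 b^2 = 4*0^3 + 27*13^2 = 0 + 4563 = 4563
Delta = -16 * (4563) = -73008
Delta mod 17 = 7

Delta = 7 (mod 17)


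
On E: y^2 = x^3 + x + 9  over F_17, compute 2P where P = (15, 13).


Doubling: s = (3 x1^2 + a) / (2 y1)
s = (3*15^2 + 1) / (2*13) mod 17 = 9
x3 = s^2 - 2 x1 mod 17 = 9^2 - 2*15 = 0
y3 = s (x1 - x3) - y1 mod 17 = 9 * (15 - 0) - 13 = 3

2P = (0, 3)


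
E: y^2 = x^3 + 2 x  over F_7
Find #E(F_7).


For each x in F_7, count y with y^2 = x^3 + 2 x + 0 mod 7:
  x = 0: RHS = 0, y in [0]  -> 1 point(s)
  x = 4: RHS = 2, y in [3, 4]  -> 2 point(s)
  x = 5: RHS = 2, y in [3, 4]  -> 2 point(s)
  x = 6: RHS = 4, y in [2, 5]  -> 2 point(s)
Affine points: 7. Add the point at infinity: total = 8.

#E(F_7) = 8


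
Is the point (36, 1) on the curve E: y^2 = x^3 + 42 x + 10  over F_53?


Check whether y^2 = x^3 + 42 x + 10 (mod 53) for (x, y) = (36, 1).
LHS: y^2 = 1^2 mod 53 = 1
RHS: x^3 + 42 x + 10 = 36^3 + 42*36 + 10 mod 53 = 1
LHS = RHS

Yes, on the curve


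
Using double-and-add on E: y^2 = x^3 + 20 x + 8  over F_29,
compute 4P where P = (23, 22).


k = 4 = 100_2 (binary, LSB first: 001)
Double-and-add from P = (23, 22):
  bit 0 = 0: acc unchanged = O
  bit 1 = 0: acc unchanged = O
  bit 2 = 1: acc = O + (14, 4) = (14, 4)

4P = (14, 4)


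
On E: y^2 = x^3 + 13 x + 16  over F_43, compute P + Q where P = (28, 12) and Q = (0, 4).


P != Q, so use the chord formula.
s = (y2 - y1) / (x2 - x1) = (35) / (15) mod 43 = 31
x3 = s^2 - x1 - x2 mod 43 = 31^2 - 28 - 0 = 30
y3 = s (x1 - x3) - y1 mod 43 = 31 * (28 - 30) - 12 = 12

P + Q = (30, 12)


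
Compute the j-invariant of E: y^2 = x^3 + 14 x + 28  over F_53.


Delta = -16(4 a^3 + 27 b^2) mod 53 = 8
-1728 * (4 a)^3 = -1728 * (4*14)^3 mod 53 = 37
j = 37 * 8^(-1) mod 53 = 51

j = 51 (mod 53)


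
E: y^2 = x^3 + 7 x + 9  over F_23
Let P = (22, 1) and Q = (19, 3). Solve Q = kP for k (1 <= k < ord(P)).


Enumerate multiples of P until we hit Q = (19, 3):
  1P = (22, 1)
  2P = (4, 20)
  3P = (5, 13)
  4P = (0, 20)
  5P = (17, 2)
  6P = (19, 3)
Match found at i = 6.

k = 6


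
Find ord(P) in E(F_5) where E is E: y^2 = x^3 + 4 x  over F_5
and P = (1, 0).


Compute successive multiples of P until we hit O:
  1P = (1, 0)
  2P = O

ord(P) = 2


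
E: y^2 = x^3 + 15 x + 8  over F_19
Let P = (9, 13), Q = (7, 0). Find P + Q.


P != Q, so use the chord formula.
s = (y2 - y1) / (x2 - x1) = (6) / (17) mod 19 = 16
x3 = s^2 - x1 - x2 mod 19 = 16^2 - 9 - 7 = 12
y3 = s (x1 - x3) - y1 mod 19 = 16 * (9 - 12) - 13 = 15

P + Q = (12, 15)


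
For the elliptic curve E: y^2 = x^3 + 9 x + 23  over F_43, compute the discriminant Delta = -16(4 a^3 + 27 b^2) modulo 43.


4 a^3 + 27 b^2 = 4*9^3 + 27*23^2 = 2916 + 14283 = 17199
Delta = -16 * (17199) = -275184
Delta mod 43 = 16

Delta = 16 (mod 43)


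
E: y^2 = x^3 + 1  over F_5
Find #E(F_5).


For each x in F_5, count y with y^2 = x^3 + 0 x + 1 mod 5:
  x = 0: RHS = 1, y in [1, 4]  -> 2 point(s)
  x = 2: RHS = 4, y in [2, 3]  -> 2 point(s)
  x = 4: RHS = 0, y in [0]  -> 1 point(s)
Affine points: 5. Add the point at infinity: total = 6.

#E(F_5) = 6


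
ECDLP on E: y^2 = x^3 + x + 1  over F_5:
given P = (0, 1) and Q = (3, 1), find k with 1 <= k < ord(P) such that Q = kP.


Enumerate multiples of P until we hit Q = (3, 1):
  1P = (0, 1)
  2P = (4, 2)
  3P = (2, 1)
  4P = (3, 4)
  5P = (3, 1)
Match found at i = 5.

k = 5


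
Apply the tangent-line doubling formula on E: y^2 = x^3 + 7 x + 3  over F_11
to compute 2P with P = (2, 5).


Doubling: s = (3 x1^2 + a) / (2 y1)
s = (3*2^2 + 7) / (2*5) mod 11 = 3
x3 = s^2 - 2 x1 mod 11 = 3^2 - 2*2 = 5
y3 = s (x1 - x3) - y1 mod 11 = 3 * (2 - 5) - 5 = 8

2P = (5, 8)


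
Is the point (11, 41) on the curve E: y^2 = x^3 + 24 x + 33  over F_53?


Check whether y^2 = x^3 + 24 x + 33 (mod 53) for (x, y) = (11, 41).
LHS: y^2 = 41^2 mod 53 = 38
RHS: x^3 + 24 x + 33 = 11^3 + 24*11 + 33 mod 53 = 38
LHS = RHS

Yes, on the curve


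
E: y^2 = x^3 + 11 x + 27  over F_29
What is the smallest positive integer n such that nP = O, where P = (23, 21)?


Compute successive multiples of P until we hit O:
  1P = (23, 21)
  2P = (16, 23)
  3P = (25, 21)
  4P = (10, 8)
  5P = (26, 5)
  6P = (2, 12)
  7P = (3, 0)
  8P = (2, 17)
  ... (continuing to 14P)
  14P = O

ord(P) = 14


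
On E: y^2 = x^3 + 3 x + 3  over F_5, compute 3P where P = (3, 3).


k = 3 = 11_2 (binary, LSB first: 11)
Double-and-add from P = (3, 3):
  bit 0 = 1: acc = O + (3, 3) = (3, 3)
  bit 1 = 1: acc = (3, 3) + (4, 2) = (4, 3)

3P = (4, 3)


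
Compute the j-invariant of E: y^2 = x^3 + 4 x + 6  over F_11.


Delta = -16(4 a^3 + 27 b^2) mod 11 = 9
-1728 * (4 a)^3 = -1728 * (4*4)^3 mod 11 = 7
j = 7 * 9^(-1) mod 11 = 2

j = 2 (mod 11)


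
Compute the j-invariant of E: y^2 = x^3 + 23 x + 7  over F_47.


Delta = -16(4 a^3 + 27 b^2) mod 47 = 37
-1728 * (4 a)^3 = -1728 * (4*23)^3 mod 47 = 6
j = 6 * 37^(-1) mod 47 = 37

j = 37 (mod 47)


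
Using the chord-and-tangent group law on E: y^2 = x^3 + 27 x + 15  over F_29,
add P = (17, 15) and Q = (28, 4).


P != Q, so use the chord formula.
s = (y2 - y1) / (x2 - x1) = (18) / (11) mod 29 = 28
x3 = s^2 - x1 - x2 mod 29 = 28^2 - 17 - 28 = 14
y3 = s (x1 - x3) - y1 mod 29 = 28 * (17 - 14) - 15 = 11

P + Q = (14, 11)


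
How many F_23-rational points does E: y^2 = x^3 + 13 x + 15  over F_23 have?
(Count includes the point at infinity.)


For each x in F_23, count y with y^2 = x^3 + 13 x + 15 mod 23:
  x = 1: RHS = 6, y in [11, 12]  -> 2 point(s)
  x = 2: RHS = 3, y in [7, 16]  -> 2 point(s)
  x = 3: RHS = 12, y in [9, 14]  -> 2 point(s)
  x = 4: RHS = 16, y in [4, 19]  -> 2 point(s)
  x = 7: RHS = 12, y in [9, 14]  -> 2 point(s)
  x = 10: RHS = 18, y in [8, 15]  -> 2 point(s)
  x = 12: RHS = 13, y in [6, 17]  -> 2 point(s)
  x = 13: RHS = 12, y in [9, 14]  -> 2 point(s)
  x = 16: RHS = 18, y in [8, 15]  -> 2 point(s)
  x = 18: RHS = 9, y in [3, 20]  -> 2 point(s)
  x = 20: RHS = 18, y in [8, 15]  -> 2 point(s)
  x = 21: RHS = 4, y in [2, 21]  -> 2 point(s)
  x = 22: RHS = 1, y in [1, 22]  -> 2 point(s)
Affine points: 26. Add the point at infinity: total = 27.

#E(F_23) = 27
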